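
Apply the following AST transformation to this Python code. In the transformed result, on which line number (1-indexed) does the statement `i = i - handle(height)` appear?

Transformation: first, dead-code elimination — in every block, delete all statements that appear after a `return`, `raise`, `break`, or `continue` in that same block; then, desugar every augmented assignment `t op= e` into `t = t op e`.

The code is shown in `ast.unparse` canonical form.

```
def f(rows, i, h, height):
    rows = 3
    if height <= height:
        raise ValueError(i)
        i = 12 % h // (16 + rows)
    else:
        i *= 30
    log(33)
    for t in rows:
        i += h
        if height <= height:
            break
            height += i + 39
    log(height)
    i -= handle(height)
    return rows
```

13

Transformed code:
def f(rows, i, h, height):
    rows = 3
    if height <= height:
        raise ValueError(i)
    else:
        i = i * 30
    log(33)
    for t in rows:
        i = i + h
        if height <= height:
            break
    log(height)
    i = i - handle(height)
    return rows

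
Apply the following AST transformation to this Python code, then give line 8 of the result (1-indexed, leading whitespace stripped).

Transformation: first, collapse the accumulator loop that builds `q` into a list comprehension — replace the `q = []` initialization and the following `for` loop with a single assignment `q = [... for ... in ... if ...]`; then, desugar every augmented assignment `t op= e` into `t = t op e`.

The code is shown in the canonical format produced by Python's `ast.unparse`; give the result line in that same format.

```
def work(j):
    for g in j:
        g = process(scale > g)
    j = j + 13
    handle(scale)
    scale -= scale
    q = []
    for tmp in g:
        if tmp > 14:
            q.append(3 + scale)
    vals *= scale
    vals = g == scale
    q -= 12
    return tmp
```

vals = vals * scale

Transformed code:
def work(j):
    for g in j:
        g = process(scale > g)
    j = j + 13
    handle(scale)
    scale = scale - scale
    q = [3 + scale for tmp in g if tmp > 14]
    vals = vals * scale
    vals = g == scale
    q = q - 12
    return tmp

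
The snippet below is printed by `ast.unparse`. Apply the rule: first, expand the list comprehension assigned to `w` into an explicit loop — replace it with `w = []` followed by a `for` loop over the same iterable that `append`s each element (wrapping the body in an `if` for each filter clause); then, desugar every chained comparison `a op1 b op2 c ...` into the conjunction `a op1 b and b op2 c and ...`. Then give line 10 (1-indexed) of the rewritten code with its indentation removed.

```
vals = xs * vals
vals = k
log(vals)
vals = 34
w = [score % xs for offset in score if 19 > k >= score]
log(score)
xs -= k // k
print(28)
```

Transformed code:
vals = xs * vals
vals = k
log(vals)
vals = 34
w = []
for offset in score:
    if 19 > k and k >= score:
        w.append(score % xs)
log(score)
xs -= k // k
print(28)

xs -= k // k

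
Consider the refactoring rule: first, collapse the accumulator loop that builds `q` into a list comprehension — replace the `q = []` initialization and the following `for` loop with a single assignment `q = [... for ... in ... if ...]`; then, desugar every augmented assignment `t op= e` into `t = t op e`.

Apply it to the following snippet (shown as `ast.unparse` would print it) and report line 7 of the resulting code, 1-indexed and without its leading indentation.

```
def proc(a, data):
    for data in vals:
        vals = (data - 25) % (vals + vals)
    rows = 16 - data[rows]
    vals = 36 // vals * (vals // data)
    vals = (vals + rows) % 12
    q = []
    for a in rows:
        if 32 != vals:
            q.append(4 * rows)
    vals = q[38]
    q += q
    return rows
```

Transformed code:
def proc(a, data):
    for data in vals:
        vals = (data - 25) % (vals + vals)
    rows = 16 - data[rows]
    vals = 36 // vals * (vals // data)
    vals = (vals + rows) % 12
    q = [4 * rows for a in rows if 32 != vals]
    vals = q[38]
    q = q + q
    return rows

q = [4 * rows for a in rows if 32 != vals]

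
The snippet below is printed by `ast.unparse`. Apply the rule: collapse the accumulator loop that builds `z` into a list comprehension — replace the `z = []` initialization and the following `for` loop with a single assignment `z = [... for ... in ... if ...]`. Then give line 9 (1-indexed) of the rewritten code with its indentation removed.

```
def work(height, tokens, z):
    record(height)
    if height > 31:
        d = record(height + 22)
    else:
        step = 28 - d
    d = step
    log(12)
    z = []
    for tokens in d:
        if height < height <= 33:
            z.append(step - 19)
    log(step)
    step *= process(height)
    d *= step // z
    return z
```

z = [step - 19 for tokens in d if height < height <= 33]

Transformed code:
def work(height, tokens, z):
    record(height)
    if height > 31:
        d = record(height + 22)
    else:
        step = 28 - d
    d = step
    log(12)
    z = [step - 19 for tokens in d if height < height <= 33]
    log(step)
    step *= process(height)
    d *= step // z
    return z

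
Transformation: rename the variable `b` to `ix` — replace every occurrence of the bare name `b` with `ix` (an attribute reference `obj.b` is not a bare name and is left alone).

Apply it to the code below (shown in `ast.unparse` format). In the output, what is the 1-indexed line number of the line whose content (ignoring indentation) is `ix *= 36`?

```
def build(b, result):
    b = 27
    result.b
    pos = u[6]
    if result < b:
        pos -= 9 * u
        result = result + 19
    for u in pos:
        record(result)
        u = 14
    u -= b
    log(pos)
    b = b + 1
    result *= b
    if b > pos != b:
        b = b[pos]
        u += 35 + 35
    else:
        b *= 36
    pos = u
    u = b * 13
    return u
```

Transformed code:
def build(ix, result):
    ix = 27
    result.b
    pos = u[6]
    if result < ix:
        pos -= 9 * u
        result = result + 19
    for u in pos:
        record(result)
        u = 14
    u -= ix
    log(pos)
    ix = ix + 1
    result *= ix
    if ix > pos != ix:
        ix = ix[pos]
        u += 35 + 35
    else:
        ix *= 36
    pos = u
    u = ix * 13
    return u

19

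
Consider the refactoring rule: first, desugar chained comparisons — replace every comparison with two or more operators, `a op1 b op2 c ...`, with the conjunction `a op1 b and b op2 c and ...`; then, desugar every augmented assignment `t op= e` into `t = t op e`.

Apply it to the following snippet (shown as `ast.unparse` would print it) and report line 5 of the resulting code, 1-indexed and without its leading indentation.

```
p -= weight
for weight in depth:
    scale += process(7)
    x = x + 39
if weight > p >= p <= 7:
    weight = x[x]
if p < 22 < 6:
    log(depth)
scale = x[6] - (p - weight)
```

Transformed code:
p = p - weight
for weight in depth:
    scale = scale + process(7)
    x = x + 39
if weight > p and p >= p and (p <= 7):
    weight = x[x]
if p < 22 and 22 < 6:
    log(depth)
scale = x[6] - (p - weight)

if weight > p and p >= p and (p <= 7):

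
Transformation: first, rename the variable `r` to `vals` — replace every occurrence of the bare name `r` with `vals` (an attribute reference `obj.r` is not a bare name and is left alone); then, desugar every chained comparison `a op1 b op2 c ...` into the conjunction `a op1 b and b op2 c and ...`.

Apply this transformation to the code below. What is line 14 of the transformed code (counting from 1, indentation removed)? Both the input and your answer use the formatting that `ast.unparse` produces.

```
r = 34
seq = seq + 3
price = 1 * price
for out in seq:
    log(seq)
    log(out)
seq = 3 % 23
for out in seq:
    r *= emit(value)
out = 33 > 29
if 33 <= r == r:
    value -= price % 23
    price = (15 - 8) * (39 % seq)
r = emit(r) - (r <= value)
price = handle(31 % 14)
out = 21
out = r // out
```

vals = emit(vals) - (vals <= value)

Transformed code:
vals = 34
seq = seq + 3
price = 1 * price
for out in seq:
    log(seq)
    log(out)
seq = 3 % 23
for out in seq:
    vals *= emit(value)
out = 33 > 29
if 33 <= vals and vals == vals:
    value -= price % 23
    price = (15 - 8) * (39 % seq)
vals = emit(vals) - (vals <= value)
price = handle(31 % 14)
out = 21
out = vals // out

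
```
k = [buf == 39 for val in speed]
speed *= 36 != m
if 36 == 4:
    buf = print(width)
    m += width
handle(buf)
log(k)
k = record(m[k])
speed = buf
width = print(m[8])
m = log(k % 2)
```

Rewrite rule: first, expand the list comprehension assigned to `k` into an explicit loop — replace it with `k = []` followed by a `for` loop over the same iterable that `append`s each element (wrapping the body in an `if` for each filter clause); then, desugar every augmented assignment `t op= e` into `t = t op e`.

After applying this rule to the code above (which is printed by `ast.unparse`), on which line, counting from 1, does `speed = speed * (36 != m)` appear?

4

Transformed code:
k = []
for val in speed:
    k.append(buf == 39)
speed = speed * (36 != m)
if 36 == 4:
    buf = print(width)
    m = m + width
handle(buf)
log(k)
k = record(m[k])
speed = buf
width = print(m[8])
m = log(k % 2)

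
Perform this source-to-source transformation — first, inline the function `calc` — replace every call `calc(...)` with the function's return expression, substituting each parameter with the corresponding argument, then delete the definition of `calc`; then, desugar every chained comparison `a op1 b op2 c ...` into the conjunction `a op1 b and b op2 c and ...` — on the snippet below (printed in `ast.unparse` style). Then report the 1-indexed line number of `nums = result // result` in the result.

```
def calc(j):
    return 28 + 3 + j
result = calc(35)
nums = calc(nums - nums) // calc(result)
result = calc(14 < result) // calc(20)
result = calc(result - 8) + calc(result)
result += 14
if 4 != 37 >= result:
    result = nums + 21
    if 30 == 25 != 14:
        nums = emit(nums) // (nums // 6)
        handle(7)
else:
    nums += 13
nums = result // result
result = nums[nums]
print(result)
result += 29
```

13

Transformed code:
result = 28 + 3 + 35
nums = (28 + 3 + (nums - nums)) // (28 + 3 + result)
result = (28 + 3 + (14 < result)) // (28 + 3 + 20)
result = 28 + 3 + (result - 8) + (28 + 3 + result)
result += 14
if 4 != 37 and 37 >= result:
    result = nums + 21
    if 30 == 25 and 25 != 14:
        nums = emit(nums) // (nums // 6)
        handle(7)
else:
    nums += 13
nums = result // result
result = nums[nums]
print(result)
result += 29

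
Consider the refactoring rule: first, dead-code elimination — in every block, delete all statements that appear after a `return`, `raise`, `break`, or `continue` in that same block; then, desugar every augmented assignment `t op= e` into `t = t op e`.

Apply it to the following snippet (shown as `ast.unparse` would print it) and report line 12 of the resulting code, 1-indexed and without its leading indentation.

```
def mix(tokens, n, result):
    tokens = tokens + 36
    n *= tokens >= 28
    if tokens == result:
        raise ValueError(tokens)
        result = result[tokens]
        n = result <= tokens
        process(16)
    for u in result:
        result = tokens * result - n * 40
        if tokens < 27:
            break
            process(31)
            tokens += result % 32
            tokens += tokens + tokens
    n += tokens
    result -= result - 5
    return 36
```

Transformed code:
def mix(tokens, n, result):
    tokens = tokens + 36
    n = n * (tokens >= 28)
    if tokens == result:
        raise ValueError(tokens)
    for u in result:
        result = tokens * result - n * 40
        if tokens < 27:
            break
    n = n + tokens
    result = result - (result - 5)
    return 36

return 36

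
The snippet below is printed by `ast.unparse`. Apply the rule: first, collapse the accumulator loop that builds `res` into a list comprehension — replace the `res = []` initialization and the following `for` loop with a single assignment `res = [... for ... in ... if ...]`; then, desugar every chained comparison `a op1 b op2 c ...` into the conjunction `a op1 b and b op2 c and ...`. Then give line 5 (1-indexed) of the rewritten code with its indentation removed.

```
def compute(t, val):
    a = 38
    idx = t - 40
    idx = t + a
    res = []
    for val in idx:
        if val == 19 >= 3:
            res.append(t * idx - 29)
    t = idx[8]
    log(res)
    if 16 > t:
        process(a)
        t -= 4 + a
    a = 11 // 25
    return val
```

res = [t * idx - 29 for val in idx if val == 19 and 19 >= 3]

Transformed code:
def compute(t, val):
    a = 38
    idx = t - 40
    idx = t + a
    res = [t * idx - 29 for val in idx if val == 19 and 19 >= 3]
    t = idx[8]
    log(res)
    if 16 > t:
        process(a)
        t -= 4 + a
    a = 11 // 25
    return val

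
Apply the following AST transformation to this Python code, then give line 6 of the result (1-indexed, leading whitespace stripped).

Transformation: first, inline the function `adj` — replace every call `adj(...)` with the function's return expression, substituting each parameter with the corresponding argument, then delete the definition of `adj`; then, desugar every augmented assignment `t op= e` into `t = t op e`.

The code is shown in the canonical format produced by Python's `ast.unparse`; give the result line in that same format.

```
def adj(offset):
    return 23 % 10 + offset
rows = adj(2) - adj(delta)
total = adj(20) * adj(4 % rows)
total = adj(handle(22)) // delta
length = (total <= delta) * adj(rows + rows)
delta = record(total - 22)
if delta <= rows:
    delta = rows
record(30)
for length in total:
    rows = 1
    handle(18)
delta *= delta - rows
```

if delta <= rows:

Transformed code:
rows = 23 % 10 + 2 - (23 % 10 + delta)
total = (23 % 10 + 20) * (23 % 10 + 4 % rows)
total = (23 % 10 + handle(22)) // delta
length = (total <= delta) * (23 % 10 + (rows + rows))
delta = record(total - 22)
if delta <= rows:
    delta = rows
record(30)
for length in total:
    rows = 1
    handle(18)
delta = delta * (delta - rows)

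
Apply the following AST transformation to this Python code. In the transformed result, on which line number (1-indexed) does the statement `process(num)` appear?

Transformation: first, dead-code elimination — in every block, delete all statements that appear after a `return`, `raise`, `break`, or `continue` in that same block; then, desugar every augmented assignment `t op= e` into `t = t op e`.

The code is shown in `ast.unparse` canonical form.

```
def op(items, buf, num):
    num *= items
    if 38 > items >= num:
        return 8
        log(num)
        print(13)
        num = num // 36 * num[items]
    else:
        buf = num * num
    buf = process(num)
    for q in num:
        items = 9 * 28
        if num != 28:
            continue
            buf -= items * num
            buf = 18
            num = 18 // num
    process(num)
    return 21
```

12

Transformed code:
def op(items, buf, num):
    num = num * items
    if 38 > items >= num:
        return 8
    else:
        buf = num * num
    buf = process(num)
    for q in num:
        items = 9 * 28
        if num != 28:
            continue
    process(num)
    return 21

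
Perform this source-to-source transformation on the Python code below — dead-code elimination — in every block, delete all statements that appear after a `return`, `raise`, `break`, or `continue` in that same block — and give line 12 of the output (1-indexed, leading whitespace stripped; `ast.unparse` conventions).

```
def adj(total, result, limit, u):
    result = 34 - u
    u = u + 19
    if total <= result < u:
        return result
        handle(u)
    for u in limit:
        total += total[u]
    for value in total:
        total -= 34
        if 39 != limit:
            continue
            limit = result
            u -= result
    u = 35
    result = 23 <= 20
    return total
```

Transformed code:
def adj(total, result, limit, u):
    result = 34 - u
    u = u + 19
    if total <= result < u:
        return result
    for u in limit:
        total += total[u]
    for value in total:
        total -= 34
        if 39 != limit:
            continue
    u = 35
    result = 23 <= 20
    return total

u = 35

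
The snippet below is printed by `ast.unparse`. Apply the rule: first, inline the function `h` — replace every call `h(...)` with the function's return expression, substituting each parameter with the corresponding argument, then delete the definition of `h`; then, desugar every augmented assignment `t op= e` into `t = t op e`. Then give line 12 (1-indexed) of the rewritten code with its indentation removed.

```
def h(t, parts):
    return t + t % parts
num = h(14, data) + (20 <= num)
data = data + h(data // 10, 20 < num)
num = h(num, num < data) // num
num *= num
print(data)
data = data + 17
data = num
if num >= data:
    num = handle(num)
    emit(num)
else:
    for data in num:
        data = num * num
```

Transformed code:
num = 14 + 14 % data + (20 <= num)
data = data + (data // 10 + data // 10 % (20 < num))
num = (num + num % (num < data)) // num
num = num * num
print(data)
data = data + 17
data = num
if num >= data:
    num = handle(num)
    emit(num)
else:
    for data in num:
        data = num * num

for data in num:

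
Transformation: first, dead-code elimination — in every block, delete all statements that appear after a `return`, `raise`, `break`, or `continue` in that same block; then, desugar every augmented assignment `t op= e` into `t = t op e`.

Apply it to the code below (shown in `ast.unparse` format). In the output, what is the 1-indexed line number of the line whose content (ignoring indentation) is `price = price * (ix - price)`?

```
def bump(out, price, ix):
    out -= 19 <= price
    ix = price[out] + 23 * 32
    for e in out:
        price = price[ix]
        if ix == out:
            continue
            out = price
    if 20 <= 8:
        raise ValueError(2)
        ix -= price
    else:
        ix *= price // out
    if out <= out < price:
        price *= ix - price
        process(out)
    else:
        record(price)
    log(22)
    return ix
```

13

Transformed code:
def bump(out, price, ix):
    out = out - (19 <= price)
    ix = price[out] + 23 * 32
    for e in out:
        price = price[ix]
        if ix == out:
            continue
    if 20 <= 8:
        raise ValueError(2)
    else:
        ix = ix * (price // out)
    if out <= out < price:
        price = price * (ix - price)
        process(out)
    else:
        record(price)
    log(22)
    return ix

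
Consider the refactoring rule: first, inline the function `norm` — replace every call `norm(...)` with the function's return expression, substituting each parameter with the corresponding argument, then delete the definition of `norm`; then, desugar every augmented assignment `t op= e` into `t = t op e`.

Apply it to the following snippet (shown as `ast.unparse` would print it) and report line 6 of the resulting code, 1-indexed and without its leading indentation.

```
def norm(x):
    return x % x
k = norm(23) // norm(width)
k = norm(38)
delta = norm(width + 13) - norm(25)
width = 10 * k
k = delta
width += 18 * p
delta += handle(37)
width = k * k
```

Transformed code:
k = 23 % 23 // (width % width)
k = 38 % 38
delta = (width + 13) % (width + 13) - 25 % 25
width = 10 * k
k = delta
width = width + 18 * p
delta = delta + handle(37)
width = k * k

width = width + 18 * p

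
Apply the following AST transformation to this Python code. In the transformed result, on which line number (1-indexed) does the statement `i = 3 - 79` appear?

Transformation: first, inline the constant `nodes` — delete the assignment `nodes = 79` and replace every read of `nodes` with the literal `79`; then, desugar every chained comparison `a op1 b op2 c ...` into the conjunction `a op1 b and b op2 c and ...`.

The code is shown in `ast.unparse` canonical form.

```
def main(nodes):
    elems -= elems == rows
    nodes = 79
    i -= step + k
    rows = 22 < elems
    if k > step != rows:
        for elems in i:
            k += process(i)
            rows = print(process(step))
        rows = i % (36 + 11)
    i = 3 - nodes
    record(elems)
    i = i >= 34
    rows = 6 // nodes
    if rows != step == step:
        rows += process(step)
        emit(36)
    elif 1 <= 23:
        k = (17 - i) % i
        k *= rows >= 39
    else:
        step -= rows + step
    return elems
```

Transformed code:
def main(nodes):
    elems -= elems == rows
    i -= step + k
    rows = 22 < elems
    if k > step and step != rows:
        for elems in i:
            k += process(i)
            rows = print(process(step))
        rows = i % (36 + 11)
    i = 3 - 79
    record(elems)
    i = i >= 34
    rows = 6 // 79
    if rows != step and step == step:
        rows += process(step)
        emit(36)
    elif 1 <= 23:
        k = (17 - i) % i
        k *= rows >= 39
    else:
        step -= rows + step
    return elems

10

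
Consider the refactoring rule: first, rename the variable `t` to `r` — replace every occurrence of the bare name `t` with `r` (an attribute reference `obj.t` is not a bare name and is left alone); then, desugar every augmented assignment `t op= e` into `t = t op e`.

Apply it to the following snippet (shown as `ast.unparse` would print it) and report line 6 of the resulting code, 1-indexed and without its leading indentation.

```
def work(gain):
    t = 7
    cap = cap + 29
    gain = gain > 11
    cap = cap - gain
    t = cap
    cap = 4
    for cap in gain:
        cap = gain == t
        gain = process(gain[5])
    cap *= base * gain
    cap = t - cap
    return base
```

Transformed code:
def work(gain):
    r = 7
    cap = cap + 29
    gain = gain > 11
    cap = cap - gain
    r = cap
    cap = 4
    for cap in gain:
        cap = gain == r
        gain = process(gain[5])
    cap = cap * (base * gain)
    cap = r - cap
    return base

r = cap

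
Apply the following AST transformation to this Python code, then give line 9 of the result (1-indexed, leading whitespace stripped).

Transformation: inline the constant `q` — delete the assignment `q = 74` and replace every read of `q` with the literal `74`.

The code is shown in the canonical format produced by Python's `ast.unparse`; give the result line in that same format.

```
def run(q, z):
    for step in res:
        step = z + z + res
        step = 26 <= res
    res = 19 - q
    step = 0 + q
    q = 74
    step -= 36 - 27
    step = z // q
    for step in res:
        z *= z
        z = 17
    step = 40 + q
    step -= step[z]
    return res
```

Transformed code:
def run(q, z):
    for step in res:
        step = z + z + res
        step = 26 <= res
    res = 19 - 74
    step = 0 + 74
    step -= 36 - 27
    step = z // 74
    for step in res:
        z *= z
        z = 17
    step = 40 + 74
    step -= step[z]
    return res

for step in res:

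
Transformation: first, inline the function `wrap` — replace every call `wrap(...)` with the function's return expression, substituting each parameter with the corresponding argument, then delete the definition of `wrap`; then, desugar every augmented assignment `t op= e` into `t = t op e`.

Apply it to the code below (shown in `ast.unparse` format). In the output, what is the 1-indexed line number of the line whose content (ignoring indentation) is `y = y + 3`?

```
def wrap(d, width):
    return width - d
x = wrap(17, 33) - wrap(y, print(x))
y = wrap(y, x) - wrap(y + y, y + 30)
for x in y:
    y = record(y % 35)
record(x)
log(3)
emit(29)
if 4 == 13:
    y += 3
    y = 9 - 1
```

9

Transformed code:
x = 33 - 17 - (print(x) - y)
y = x - y - (y + 30 - (y + y))
for x in y:
    y = record(y % 35)
record(x)
log(3)
emit(29)
if 4 == 13:
    y = y + 3
    y = 9 - 1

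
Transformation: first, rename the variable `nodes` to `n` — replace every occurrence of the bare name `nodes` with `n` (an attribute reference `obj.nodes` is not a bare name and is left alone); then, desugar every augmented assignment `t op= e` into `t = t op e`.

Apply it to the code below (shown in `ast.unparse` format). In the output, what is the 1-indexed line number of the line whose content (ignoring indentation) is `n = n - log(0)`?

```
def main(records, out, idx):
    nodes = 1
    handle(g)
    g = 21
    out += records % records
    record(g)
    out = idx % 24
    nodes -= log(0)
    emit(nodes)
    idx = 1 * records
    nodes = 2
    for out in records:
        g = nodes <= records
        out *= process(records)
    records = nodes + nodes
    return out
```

8

Transformed code:
def main(records, out, idx):
    n = 1
    handle(g)
    g = 21
    out = out + records % records
    record(g)
    out = idx % 24
    n = n - log(0)
    emit(n)
    idx = 1 * records
    n = 2
    for out in records:
        g = n <= records
        out = out * process(records)
    records = n + n
    return out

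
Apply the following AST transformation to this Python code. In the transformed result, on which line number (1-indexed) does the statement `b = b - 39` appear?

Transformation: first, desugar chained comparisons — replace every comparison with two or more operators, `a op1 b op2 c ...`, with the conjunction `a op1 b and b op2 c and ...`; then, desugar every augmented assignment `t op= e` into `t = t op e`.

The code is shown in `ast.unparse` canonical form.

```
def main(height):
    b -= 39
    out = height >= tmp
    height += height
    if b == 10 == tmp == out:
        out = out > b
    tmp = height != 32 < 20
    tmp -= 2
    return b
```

Transformed code:
def main(height):
    b = b - 39
    out = height >= tmp
    height = height + height
    if b == 10 and 10 == tmp and (tmp == out):
        out = out > b
    tmp = height != 32 and 32 < 20
    tmp = tmp - 2
    return b

2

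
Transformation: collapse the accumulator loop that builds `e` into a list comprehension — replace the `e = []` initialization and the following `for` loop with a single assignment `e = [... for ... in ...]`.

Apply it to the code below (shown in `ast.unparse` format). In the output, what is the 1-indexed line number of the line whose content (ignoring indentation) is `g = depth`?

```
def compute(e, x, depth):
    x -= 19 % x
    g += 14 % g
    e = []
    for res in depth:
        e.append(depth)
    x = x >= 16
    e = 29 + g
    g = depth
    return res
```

Transformed code:
def compute(e, x, depth):
    x -= 19 % x
    g += 14 % g
    e = [depth for res in depth]
    x = x >= 16
    e = 29 + g
    g = depth
    return res

7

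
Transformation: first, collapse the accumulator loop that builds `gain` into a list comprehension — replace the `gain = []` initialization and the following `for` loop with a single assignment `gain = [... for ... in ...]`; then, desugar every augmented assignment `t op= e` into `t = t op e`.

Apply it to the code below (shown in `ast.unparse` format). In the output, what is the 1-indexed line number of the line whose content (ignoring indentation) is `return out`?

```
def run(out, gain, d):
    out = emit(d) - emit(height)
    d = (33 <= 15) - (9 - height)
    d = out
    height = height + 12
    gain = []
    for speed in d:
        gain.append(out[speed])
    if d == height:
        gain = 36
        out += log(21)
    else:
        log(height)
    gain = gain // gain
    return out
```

Transformed code:
def run(out, gain, d):
    out = emit(d) - emit(height)
    d = (33 <= 15) - (9 - height)
    d = out
    height = height + 12
    gain = [out[speed] for speed in d]
    if d == height:
        gain = 36
        out = out + log(21)
    else:
        log(height)
    gain = gain // gain
    return out

13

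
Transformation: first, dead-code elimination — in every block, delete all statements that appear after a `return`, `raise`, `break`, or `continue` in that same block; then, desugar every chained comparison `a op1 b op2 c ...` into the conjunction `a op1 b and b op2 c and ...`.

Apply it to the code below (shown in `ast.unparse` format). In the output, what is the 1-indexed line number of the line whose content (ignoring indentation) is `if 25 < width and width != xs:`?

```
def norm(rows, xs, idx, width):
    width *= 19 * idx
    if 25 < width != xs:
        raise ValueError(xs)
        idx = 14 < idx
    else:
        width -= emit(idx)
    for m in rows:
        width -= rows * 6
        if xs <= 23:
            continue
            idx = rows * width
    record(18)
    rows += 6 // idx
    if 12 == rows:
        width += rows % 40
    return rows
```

3

Transformed code:
def norm(rows, xs, idx, width):
    width *= 19 * idx
    if 25 < width and width != xs:
        raise ValueError(xs)
    else:
        width -= emit(idx)
    for m in rows:
        width -= rows * 6
        if xs <= 23:
            continue
    record(18)
    rows += 6 // idx
    if 12 == rows:
        width += rows % 40
    return rows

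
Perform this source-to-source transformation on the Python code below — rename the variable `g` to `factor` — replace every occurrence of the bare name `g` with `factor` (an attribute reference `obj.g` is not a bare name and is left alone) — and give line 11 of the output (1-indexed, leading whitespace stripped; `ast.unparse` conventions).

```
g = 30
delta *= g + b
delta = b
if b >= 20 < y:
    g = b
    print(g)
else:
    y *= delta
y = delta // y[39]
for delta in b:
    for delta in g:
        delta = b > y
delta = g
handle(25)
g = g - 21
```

Transformed code:
factor = 30
delta *= factor + b
delta = b
if b >= 20 < y:
    factor = b
    print(factor)
else:
    y *= delta
y = delta // y[39]
for delta in b:
    for delta in factor:
        delta = b > y
delta = factor
handle(25)
factor = factor - 21

for delta in factor:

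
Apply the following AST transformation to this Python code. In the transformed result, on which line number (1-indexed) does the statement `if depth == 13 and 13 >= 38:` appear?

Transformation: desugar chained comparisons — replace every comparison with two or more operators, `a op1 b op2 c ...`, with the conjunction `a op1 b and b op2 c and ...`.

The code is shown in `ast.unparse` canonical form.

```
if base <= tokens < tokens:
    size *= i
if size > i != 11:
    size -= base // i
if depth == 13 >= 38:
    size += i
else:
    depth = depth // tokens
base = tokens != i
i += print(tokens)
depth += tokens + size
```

Transformed code:
if base <= tokens and tokens < tokens:
    size *= i
if size > i and i != 11:
    size -= base // i
if depth == 13 and 13 >= 38:
    size += i
else:
    depth = depth // tokens
base = tokens != i
i += print(tokens)
depth += tokens + size

5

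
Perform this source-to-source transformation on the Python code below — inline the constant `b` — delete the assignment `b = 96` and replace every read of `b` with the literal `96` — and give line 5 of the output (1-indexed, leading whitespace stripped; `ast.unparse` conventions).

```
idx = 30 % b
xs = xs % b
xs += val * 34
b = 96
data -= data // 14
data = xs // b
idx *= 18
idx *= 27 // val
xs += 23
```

data = xs // 96

Transformed code:
idx = 30 % 96
xs = xs % 96
xs += val * 34
data -= data // 14
data = xs // 96
idx *= 18
idx *= 27 // val
xs += 23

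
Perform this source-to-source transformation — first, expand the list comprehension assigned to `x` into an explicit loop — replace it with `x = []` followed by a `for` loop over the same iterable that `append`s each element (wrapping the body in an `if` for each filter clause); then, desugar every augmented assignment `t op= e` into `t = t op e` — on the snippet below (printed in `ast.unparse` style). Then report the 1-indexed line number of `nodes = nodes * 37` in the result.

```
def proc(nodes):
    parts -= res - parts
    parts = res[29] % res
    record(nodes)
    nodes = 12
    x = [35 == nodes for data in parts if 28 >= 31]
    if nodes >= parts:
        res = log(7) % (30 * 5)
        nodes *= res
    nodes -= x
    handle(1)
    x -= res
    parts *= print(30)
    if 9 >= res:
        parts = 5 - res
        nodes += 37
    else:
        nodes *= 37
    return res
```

Transformed code:
def proc(nodes):
    parts = parts - (res - parts)
    parts = res[29] % res
    record(nodes)
    nodes = 12
    x = []
    for data in parts:
        if 28 >= 31:
            x.append(35 == nodes)
    if nodes >= parts:
        res = log(7) % (30 * 5)
        nodes = nodes * res
    nodes = nodes - x
    handle(1)
    x = x - res
    parts = parts * print(30)
    if 9 >= res:
        parts = 5 - res
        nodes = nodes + 37
    else:
        nodes = nodes * 37
    return res

21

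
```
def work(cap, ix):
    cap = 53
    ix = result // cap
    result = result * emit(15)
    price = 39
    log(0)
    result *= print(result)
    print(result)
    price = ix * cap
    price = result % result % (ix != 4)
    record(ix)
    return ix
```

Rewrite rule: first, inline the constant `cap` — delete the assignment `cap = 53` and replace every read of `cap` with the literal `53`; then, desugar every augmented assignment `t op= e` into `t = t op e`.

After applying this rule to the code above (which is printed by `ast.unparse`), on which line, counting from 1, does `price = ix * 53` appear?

Transformed code:
def work(cap, ix):
    ix = result // 53
    result = result * emit(15)
    price = 39
    log(0)
    result = result * print(result)
    print(result)
    price = ix * 53
    price = result % result % (ix != 4)
    record(ix)
    return ix

8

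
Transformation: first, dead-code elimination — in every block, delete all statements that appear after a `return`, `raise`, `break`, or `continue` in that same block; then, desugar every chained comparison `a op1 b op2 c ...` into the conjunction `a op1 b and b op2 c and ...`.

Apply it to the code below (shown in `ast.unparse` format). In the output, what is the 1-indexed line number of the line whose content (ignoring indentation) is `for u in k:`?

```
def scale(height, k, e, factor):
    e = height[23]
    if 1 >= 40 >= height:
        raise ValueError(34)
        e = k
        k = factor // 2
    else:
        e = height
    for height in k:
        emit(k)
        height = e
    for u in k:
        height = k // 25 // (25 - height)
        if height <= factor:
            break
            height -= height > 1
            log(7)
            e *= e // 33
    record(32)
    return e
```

Transformed code:
def scale(height, k, e, factor):
    e = height[23]
    if 1 >= 40 and 40 >= height:
        raise ValueError(34)
    else:
        e = height
    for height in k:
        emit(k)
        height = e
    for u in k:
        height = k // 25 // (25 - height)
        if height <= factor:
            break
    record(32)
    return e

10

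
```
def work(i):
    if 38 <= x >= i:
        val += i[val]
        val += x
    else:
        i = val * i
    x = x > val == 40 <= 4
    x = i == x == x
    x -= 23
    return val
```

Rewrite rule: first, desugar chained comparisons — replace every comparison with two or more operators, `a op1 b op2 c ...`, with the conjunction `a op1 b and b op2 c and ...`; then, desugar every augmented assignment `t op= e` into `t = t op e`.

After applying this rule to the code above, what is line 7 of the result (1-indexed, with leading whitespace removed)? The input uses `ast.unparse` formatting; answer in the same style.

x = x > val and val == 40 and (40 <= 4)

Transformed code:
def work(i):
    if 38 <= x and x >= i:
        val = val + i[val]
        val = val + x
    else:
        i = val * i
    x = x > val and val == 40 and (40 <= 4)
    x = i == x and x == x
    x = x - 23
    return val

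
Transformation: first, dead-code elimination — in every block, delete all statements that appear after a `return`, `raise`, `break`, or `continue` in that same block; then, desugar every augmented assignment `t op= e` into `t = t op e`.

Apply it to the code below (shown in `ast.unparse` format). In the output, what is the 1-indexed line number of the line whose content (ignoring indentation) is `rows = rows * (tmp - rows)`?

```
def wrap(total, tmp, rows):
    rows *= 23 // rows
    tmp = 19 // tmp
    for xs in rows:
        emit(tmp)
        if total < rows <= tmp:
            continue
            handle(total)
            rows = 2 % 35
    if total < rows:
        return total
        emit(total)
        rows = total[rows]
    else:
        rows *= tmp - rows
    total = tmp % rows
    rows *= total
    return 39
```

11

Transformed code:
def wrap(total, tmp, rows):
    rows = rows * (23 // rows)
    tmp = 19 // tmp
    for xs in rows:
        emit(tmp)
        if total < rows <= tmp:
            continue
    if total < rows:
        return total
    else:
        rows = rows * (tmp - rows)
    total = tmp % rows
    rows = rows * total
    return 39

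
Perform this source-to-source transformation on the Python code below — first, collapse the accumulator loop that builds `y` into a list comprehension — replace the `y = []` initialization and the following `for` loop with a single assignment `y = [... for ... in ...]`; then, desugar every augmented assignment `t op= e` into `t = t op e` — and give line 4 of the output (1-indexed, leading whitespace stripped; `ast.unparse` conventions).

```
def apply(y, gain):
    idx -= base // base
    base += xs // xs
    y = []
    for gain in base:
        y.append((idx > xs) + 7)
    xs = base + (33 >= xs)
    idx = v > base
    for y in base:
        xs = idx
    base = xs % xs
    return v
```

y = [(idx > xs) + 7 for gain in base]

Transformed code:
def apply(y, gain):
    idx = idx - base // base
    base = base + xs // xs
    y = [(idx > xs) + 7 for gain in base]
    xs = base + (33 >= xs)
    idx = v > base
    for y in base:
        xs = idx
    base = xs % xs
    return v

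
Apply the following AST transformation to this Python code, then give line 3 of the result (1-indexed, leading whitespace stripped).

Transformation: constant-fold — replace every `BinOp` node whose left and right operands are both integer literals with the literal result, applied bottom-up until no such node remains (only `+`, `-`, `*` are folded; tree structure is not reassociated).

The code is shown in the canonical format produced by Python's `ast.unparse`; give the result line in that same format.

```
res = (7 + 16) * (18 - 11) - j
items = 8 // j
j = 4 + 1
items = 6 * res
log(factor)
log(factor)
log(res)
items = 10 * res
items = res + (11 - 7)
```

j = 5

Transformed code:
res = 161 - j
items = 8 // j
j = 5
items = 6 * res
log(factor)
log(factor)
log(res)
items = 10 * res
items = res + 4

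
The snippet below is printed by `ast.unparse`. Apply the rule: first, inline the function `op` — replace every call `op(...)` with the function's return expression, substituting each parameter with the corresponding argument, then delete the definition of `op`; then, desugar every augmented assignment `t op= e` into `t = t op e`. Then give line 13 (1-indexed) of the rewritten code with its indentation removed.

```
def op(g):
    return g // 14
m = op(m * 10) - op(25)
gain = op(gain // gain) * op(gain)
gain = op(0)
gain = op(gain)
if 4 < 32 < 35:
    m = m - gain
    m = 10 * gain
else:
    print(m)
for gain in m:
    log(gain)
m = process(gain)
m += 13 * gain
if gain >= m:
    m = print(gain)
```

m = m + 13 * gain

Transformed code:
m = m * 10 // 14 - 25 // 14
gain = gain // gain // 14 * (gain // 14)
gain = 0 // 14
gain = gain // 14
if 4 < 32 < 35:
    m = m - gain
    m = 10 * gain
else:
    print(m)
for gain in m:
    log(gain)
m = process(gain)
m = m + 13 * gain
if gain >= m:
    m = print(gain)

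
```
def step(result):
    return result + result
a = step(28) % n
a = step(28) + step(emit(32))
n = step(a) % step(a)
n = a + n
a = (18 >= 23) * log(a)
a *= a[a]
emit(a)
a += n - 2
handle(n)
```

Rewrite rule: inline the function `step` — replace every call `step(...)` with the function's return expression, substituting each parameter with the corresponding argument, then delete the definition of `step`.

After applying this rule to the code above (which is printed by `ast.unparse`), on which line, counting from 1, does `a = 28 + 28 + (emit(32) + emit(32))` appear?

2

Transformed code:
a = (28 + 28) % n
a = 28 + 28 + (emit(32) + emit(32))
n = (a + a) % (a + a)
n = a + n
a = (18 >= 23) * log(a)
a *= a[a]
emit(a)
a += n - 2
handle(n)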